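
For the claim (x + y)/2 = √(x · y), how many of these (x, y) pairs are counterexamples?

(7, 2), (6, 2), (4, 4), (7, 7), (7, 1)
3

Testing each pair:
(7, 2): LHS = 9/2, RHS = √(14) ≈ 3.742 → counterexample
(6, 2): LHS = 4, RHS = 2·√(3) ≈ 3.464 → counterexample
(4, 4): LHS = 4, RHS = 4 → satisfies claim
(7, 7): LHS = 7, RHS = 7 → satisfies claim
(7, 1): LHS = 4, RHS = √(7) ≈ 2.646 → counterexample

That makes 3 counterexamples.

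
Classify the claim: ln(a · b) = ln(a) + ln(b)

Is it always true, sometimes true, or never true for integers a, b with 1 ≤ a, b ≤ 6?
Always true

The identity holds for every pair in the range. For instance at (a, b) = (6, 4): both sides equal ln(24) ≈ 3.178.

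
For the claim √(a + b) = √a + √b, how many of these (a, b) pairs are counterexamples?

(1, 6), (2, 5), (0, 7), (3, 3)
Testing each pair:
(1, 6): LHS = √(7) ≈ 2.646, RHS = 1 + √(6) ≈ 3.449 → counterexample
(2, 5): LHS = √(7) ≈ 2.646, RHS = √(2) + √(5) ≈ 3.65 → counterexample
(0, 7): LHS = √(7) ≈ 2.646, RHS = √(7) ≈ 2.646 → satisfies claim
(3, 3): LHS = √(6) ≈ 2.449, RHS = 2·√(3) ≈ 3.464 → counterexample

That makes 3 counterexamples.

Answer: 3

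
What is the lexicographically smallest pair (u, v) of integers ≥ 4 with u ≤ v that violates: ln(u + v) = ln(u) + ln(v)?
Substituting (4, 4) into the claim:
LHS = ln(4 + 4) = ln(8) ≈ 2.079
RHS = ln(4) + ln(4) = 2·ln(4) ≈ 2.773

Since LHS ≠ RHS, this pair disproves the claim, and no lexicographically smaller pair (u ≤ v, integers ≥ 4) does.

For instance (7, 11) is also a counterexample (LHS = ln(18) ≈ 2.89, RHS = ln(7) + ln(11) ≈ 4.344), but it's lexicographically larger.

Answer: (u, v) = (4, 4)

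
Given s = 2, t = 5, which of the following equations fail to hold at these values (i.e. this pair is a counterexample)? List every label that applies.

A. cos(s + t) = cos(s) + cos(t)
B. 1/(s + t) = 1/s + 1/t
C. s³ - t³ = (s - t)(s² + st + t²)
A, B

Evaluating each claim at the given values:
A. LHS = cos(7) ≈ 0.7539, RHS = cos(2) + cos(5) ≈ -0.1325 → fails here (LHS ≠ RHS)
B. LHS = 1/7, RHS = 7/10 → fails here (LHS ≠ RHS)
C. LHS = -117, RHS = -117 → holds here (LHS = RHS)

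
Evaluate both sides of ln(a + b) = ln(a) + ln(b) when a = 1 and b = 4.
LHS = ln(1 + 4) = ln(5) ≈ 1.609
RHS = ln(1) + ln(4) = ln(4) ≈ 1.386

LHS ≠ RHS (they differ by about 0.2231), so the equation does not hold here.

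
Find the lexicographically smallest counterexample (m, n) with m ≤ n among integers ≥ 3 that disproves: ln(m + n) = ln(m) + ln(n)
Substituting (3, 3) into the claim:
LHS = ln(3 + 3) = ln(6) ≈ 1.792
RHS = ln(3) + ln(3) = 2·ln(3) ≈ 2.197

Since LHS ≠ RHS, this pair disproves the claim, and no lexicographically smaller pair (m ≤ n, integers ≥ 3) does.

For instance (3, 9) is also a counterexample (LHS = ln(12) ≈ 2.485, RHS = ln(3) + ln(9) ≈ 3.296), but it's lexicographically larger.

Answer: (m, n) = (3, 3)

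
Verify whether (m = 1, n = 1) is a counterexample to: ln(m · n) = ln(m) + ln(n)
Substituting m = 1, n = 1:
LHS = ln(1 · 1) = 0
RHS = ln(1) + ln(1) = 0

The sides agree, so this pair does not disprove the claim.

Answer: No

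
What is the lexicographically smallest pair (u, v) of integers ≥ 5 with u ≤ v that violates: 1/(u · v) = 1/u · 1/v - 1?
Substituting (5, 5) into the claim:
LHS = 1/(5 · 5) = 1/25
RHS = 1/5 · 1/5 - 1 = -24/25

Since LHS ≠ RHS, this pair disproves the claim, and no lexicographically smaller pair (u ≤ v, integers ≥ 5) does.

For instance (6, 12) is also a counterexample (LHS = 1/72, RHS = -71/72), but it's lexicographically larger.

Answer: (u, v) = (5, 5)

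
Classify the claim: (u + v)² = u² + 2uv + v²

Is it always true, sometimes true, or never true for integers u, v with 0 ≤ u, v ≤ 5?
Always true

The identity holds for every pair in the range. For instance at (u, v) = (1, 2): both sides equal 9.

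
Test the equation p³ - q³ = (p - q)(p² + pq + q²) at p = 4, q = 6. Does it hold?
Substituting p = 4, q = 6:

LHS = 4³ - 6³ = -152
RHS = (4 - 6)(4² + 4·6 + 6²) = -152

LHS = RHS, so the equation holds at this point.

Answer: Holds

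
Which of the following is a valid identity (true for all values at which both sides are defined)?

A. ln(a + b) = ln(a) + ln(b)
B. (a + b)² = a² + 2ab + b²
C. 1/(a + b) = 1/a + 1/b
B

A: fails at (3, 4) — LHS = ln(7) ≈ 1.946, RHS = ln(3) + ln(4) ≈ 2.485.
B: holds — e.g. at (3, 5), both sides equal 64.
C: fails at (1, 5) — LHS = 1/6, RHS = 6/5.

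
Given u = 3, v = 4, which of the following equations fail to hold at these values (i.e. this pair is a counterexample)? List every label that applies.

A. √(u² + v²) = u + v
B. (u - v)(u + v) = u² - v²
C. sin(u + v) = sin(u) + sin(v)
A, C

Evaluating each claim at the given values:
A. LHS = 5, RHS = 7 → fails here (LHS ≠ RHS)
B. LHS = -7, RHS = -7 → holds here (LHS = RHS)
C. LHS = sin(7) ≈ 0.657, RHS = sin(4) + sin(3) ≈ -0.6157 → fails here (LHS ≠ RHS)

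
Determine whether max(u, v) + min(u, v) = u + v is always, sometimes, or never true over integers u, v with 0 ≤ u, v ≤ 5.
Always true

The identity holds for every pair in the range. For instance at (u, v) = (3, 3): both sides equal 6.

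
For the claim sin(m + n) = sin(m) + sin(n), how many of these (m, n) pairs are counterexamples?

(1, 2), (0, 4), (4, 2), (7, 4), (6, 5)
Testing each pair:
(1, 2): LHS = sin(3) ≈ 0.1411, RHS = sin(1) + sin(2) ≈ 1.751 → counterexample
(0, 4): LHS = sin(4) ≈ -0.7568, RHS = sin(4) ≈ -0.7568 → satisfies claim
(4, 2): LHS = sin(6) ≈ -0.2794, RHS = sin(4) + sin(2) ≈ 0.1525 → counterexample
(7, 4): LHS = sin(11) ≈ -1, RHS = sin(4) + sin(7) ≈ -0.09982 → counterexample
(6, 5): LHS = sin(11) ≈ -1, RHS = sin(5) + sin(6) ≈ -1.238 → counterexample

That makes 4 counterexamples.

Answer: 4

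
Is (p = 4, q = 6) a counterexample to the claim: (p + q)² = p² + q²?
Substituting p = 4, q = 6:
LHS = (4 + 6)² = 100
RHS = 4² + 6² = 52

Since LHS ≠ RHS, this pair disproves the claim.

Answer: Yes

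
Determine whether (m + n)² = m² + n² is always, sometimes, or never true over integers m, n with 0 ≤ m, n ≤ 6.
Sometimes true

It holds at (m, n) = (5, 0) (both sides equal 25), but fails at (m, n) = (4, 1) (LHS = 25, RHS = 17).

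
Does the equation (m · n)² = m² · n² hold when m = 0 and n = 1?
Holds

Substituting m = 0, n = 1:

LHS = (0 · 1)² = 0
RHS = 0² · 1² = 0

LHS = RHS, so the equation holds at this point.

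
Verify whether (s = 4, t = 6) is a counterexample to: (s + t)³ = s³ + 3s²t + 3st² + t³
Substituting s = 4, t = 6:
LHS = (4 + 6)³ = 1000
RHS = 4³ + 3·4²·6 + 3·4·6² + 6³ = 1000

The sides agree, so this pair does not disprove the claim.

Answer: No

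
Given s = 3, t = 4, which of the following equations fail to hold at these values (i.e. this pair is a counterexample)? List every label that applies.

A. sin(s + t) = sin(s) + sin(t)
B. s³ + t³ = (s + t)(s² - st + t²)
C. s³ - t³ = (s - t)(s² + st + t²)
Evaluating each claim at the given values:
A. LHS = sin(7) ≈ 0.657, RHS = sin(4) + sin(3) ≈ -0.6157 → fails here (LHS ≠ RHS)
B. LHS = 91, RHS = 91 → holds here (LHS = RHS)
C. LHS = -37, RHS = -37 → holds here (LHS = RHS)

Answer: A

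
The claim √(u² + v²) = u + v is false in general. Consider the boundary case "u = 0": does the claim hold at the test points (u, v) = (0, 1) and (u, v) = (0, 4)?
Yes, holds at both test points

At (0, 1): LHS = 1, RHS = 1 → equal
At (0, 4): LHS = 4, RHS = 4 → equal

So the claim does hold at both of these boundary points, even though it is not an identity.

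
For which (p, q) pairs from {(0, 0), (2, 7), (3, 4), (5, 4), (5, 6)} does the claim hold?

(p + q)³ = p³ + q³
Testing each pair:
(0, 0): LHS = 0, RHS = 0 → holds
(2, 7): LHS = 729, RHS = 351 → fails
(3, 4): LHS = 343, RHS = 91 → fails
(5, 4): LHS = 729, RHS = 189 → fails
(5, 6): LHS = 1331, RHS = 341 → fails

1 of 5 pairs satisfies the claim.

Answer: (0, 0)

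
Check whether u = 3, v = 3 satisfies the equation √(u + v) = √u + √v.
Fails

Substituting u = 3, v = 3:

LHS = √(3 + 3) = √(6) ≈ 2.449
RHS = √3 + √3 = 2·√(3) ≈ 3.464

LHS ≠ RHS, so the equation does not hold at this point.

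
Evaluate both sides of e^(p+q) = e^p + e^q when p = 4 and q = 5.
LHS = e^(4+5) = e^9 ≈ 8103
RHS = e^4 + e^5 ≈ 203

LHS ≠ RHS (they differ by about 7900), so the equation does not hold here.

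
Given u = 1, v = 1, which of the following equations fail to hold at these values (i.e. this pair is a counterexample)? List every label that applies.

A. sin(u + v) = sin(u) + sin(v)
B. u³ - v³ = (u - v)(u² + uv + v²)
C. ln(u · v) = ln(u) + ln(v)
Evaluating each claim at the given values:
A. LHS = sin(2) ≈ 0.9093, RHS = 2·sin(1) ≈ 1.683 → fails here (LHS ≠ RHS)
B. LHS = 0, RHS = 0 → holds here (LHS = RHS)
C. LHS = 0, RHS = 0 → holds here (LHS = RHS)

Answer: A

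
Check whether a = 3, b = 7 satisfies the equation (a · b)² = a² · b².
Substituting a = 3, b = 7:

LHS = (3 · 7)² = 441
RHS = 3² · 7² = 441

LHS = RHS, so the equation holds at this point.

Answer: Holds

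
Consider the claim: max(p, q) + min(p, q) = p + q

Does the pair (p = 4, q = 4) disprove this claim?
Substituting p = 4, q = 4:
LHS = max(4, 4) + min(4, 4) = 8
RHS = 4 + 4 = 8

The sides agree, so this pair does not disprove the claim.

Answer: No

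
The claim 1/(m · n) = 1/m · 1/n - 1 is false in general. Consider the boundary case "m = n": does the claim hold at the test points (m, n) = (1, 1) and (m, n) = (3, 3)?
No, fails at both test points

At (1, 1): LHS = 1 ≠ RHS = 0
At (3, 3): LHS = 1/9 ≠ RHS = -8/9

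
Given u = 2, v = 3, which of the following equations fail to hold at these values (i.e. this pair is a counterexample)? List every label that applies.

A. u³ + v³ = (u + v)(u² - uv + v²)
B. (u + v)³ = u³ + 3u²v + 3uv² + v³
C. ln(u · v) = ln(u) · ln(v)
Evaluating each claim at the given values:
A. LHS = 35, RHS = 35 → holds here (LHS = RHS)
B. LHS = 125, RHS = 125 → holds here (LHS = RHS)
C. LHS = ln(6) ≈ 1.792, RHS = ln(2)·ln(3) ≈ 0.7615 → fails here (LHS ≠ RHS)

Answer: C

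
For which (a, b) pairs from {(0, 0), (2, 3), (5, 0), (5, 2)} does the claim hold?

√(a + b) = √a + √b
Testing each pair:
(0, 0): LHS = 0, RHS = 0 → holds
(2, 3): LHS = √(5) ≈ 2.236, RHS = √(2) + √(3) ≈ 3.146 → fails
(5, 0): LHS = √(5) ≈ 2.236, RHS = √(5) ≈ 2.236 → holds
(5, 2): LHS = √(7) ≈ 2.646, RHS = √(2) + √(5) ≈ 3.65 → fails

2 of 4 pairs satisfy the claim.

Answer: (0, 0), (5, 0)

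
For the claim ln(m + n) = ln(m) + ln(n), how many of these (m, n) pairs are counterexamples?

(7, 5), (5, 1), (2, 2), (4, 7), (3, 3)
Testing each pair:
(7, 5): LHS = ln(12) ≈ 2.485, RHS = ln(5) + ln(7) ≈ 3.555 → counterexample
(5, 1): LHS = ln(6) ≈ 1.792, RHS = ln(5) ≈ 1.609 → counterexample
(2, 2): LHS = ln(4) ≈ 1.386, RHS = 2·ln(2) ≈ 1.386 → satisfies claim
(4, 7): LHS = ln(11) ≈ 2.398, RHS = ln(4) + ln(7) ≈ 3.332 → counterexample
(3, 3): LHS = ln(6) ≈ 1.792, RHS = 2·ln(3) ≈ 2.197 → counterexample

That makes 4 counterexamples.

Answer: 4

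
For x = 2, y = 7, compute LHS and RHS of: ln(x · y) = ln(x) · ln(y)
LHS = ln(2 · 7) = ln(14) ≈ 2.639
RHS = ln(2) · ln(7) ≈ 1.349

LHS ≠ RHS (they differ by about 1.29), so the equation does not hold here.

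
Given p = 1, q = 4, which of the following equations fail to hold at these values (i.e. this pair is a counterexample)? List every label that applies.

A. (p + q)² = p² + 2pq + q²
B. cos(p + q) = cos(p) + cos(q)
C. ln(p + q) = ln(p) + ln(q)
B, C

Evaluating each claim at the given values:
A. LHS = 25, RHS = 25 → holds here (LHS = RHS)
B. LHS = cos(5) ≈ 0.2837, RHS = cos(4) + cos(1) ≈ -0.1133 → fails here (LHS ≠ RHS)
C. LHS = ln(5) ≈ 1.609, RHS = ln(4) ≈ 1.386 → fails here (LHS ≠ RHS)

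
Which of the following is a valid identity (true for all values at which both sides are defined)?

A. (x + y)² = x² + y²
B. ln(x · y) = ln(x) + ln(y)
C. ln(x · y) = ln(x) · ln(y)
B

A: fails at (6, 7) — LHS = 169, RHS = 85.
B: holds — e.g. at (2, 5), both sides equal ln(10) ≈ 2.303.
C: fails at (1, 5) — LHS = ln(5) ≈ 1.609, RHS = 0.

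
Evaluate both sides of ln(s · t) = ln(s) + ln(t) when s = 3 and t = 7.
LHS = ln(3 · 7) = ln(21) ≈ 3.045
RHS = ln(3) + ln(7) ≈ 3.045

LHS = RHS: the two sides agree.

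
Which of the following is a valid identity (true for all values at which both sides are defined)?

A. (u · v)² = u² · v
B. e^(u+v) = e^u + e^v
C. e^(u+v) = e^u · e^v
C

A: fails at (3, 3) — LHS = 81, RHS = 27.
B: fails at (2, 4) — LHS = e^6 ≈ 403.4, RHS = e^2 + e^4 ≈ 61.99.
C: holds — e.g. at (3, 7), both sides equal e^10 ≈ 22026.5.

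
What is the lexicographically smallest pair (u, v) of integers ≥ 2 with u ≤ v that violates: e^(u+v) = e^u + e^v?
Substituting (2, 2) into the claim:
LHS = e^(2+2) = e^4 ≈ 54.6
RHS = e^2 + e^2 = 2·e^2 ≈ 14.78

Since LHS ≠ RHS, this pair disproves the claim, and no lexicographically smaller pair (u ≤ v, integers ≥ 2) does.

For instance (3, 9) is also a counterexample (LHS = e^12 ≈ 162754.8, RHS = e^3 + e^9 ≈ 8123), but it's lexicographically larger.

Answer: (u, v) = (2, 2)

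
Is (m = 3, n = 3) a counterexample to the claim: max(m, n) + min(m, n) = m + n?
Substituting m = 3, n = 3:
LHS = max(3, 3) + min(3, 3) = 6
RHS = 3 + 3 = 6

The sides agree, so this pair does not disprove the claim.

Answer: No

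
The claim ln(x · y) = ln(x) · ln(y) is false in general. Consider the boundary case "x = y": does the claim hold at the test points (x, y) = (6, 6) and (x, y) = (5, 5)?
No, fails at both test points

At (6, 6): LHS = ln(36) ≈ 3.584 ≠ RHS = ln(6)² ≈ 3.21
At (5, 5): LHS = ln(25) ≈ 3.219 ≠ RHS = ln(5)² ≈ 2.59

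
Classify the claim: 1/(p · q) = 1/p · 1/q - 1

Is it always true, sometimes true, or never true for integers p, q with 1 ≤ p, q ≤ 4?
The claim fails for every pair in the range. For instance at (p, q) = (3, 1): LHS = 1/3, RHS = -2/3.

Answer: Never true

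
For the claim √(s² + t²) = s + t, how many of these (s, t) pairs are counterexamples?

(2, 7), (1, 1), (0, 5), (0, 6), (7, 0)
2

Testing each pair:
(2, 7): LHS = √(53) ≈ 7.28, RHS = 9 → counterexample
(1, 1): LHS = √(2) ≈ 1.414, RHS = 2 → counterexample
(0, 5): LHS = 5, RHS = 5 → satisfies claim
(0, 6): LHS = 6, RHS = 6 → satisfies claim
(7, 0): LHS = 7, RHS = 7 → satisfies claim

That makes 2 counterexamples.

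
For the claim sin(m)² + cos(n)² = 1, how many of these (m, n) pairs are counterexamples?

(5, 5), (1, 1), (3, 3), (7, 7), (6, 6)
0

Testing each pair:
(5, 5): LHS = cos(5)² + sin(5)² = 1, RHS = 1 → satisfies claim
(1, 1): LHS = cos(1)² + sin(1)² = 1, RHS = 1 → satisfies claim
(3, 3): LHS = sin(3)² + cos(3)² = 1, RHS = 1 → satisfies claim
(7, 7): LHS = sin(7)² + cos(7)² = 1, RHS = 1 → satisfies claim
(6, 6): LHS = sin(6)² + cos(6)² = 1, RHS = 1 → satisfies claim

That makes 0 counterexamples.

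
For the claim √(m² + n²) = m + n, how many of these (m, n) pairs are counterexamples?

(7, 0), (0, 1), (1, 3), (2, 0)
1

Testing each pair:
(7, 0): LHS = 7, RHS = 7 → satisfies claim
(0, 1): LHS = 1, RHS = 1 → satisfies claim
(1, 3): LHS = √(10) ≈ 3.162, RHS = 4 → counterexample
(2, 0): LHS = 2, RHS = 2 → satisfies claim

That makes 1 counterexample.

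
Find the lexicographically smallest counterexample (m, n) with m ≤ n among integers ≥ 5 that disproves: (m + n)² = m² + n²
Substituting (5, 5) into the claim:
LHS = (5 + 5)² = 100
RHS = 5² + 5² = 50

Since LHS ≠ RHS, this pair disproves the claim, and no lexicographically smaller pair (m ≤ n, integers ≥ 5) does.

For instance (9, 11) is also a counterexample (LHS = 400, RHS = 202), but it's lexicographically larger.

Answer: (m, n) = (5, 5)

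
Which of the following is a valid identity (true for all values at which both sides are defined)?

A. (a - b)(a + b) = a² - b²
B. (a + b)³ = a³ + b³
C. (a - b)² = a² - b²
A

A: holds — e.g. at (4, 4), both sides equal 0.
B: fails at (3, 5) — LHS = 512, RHS = 152.
C: fails at (2, 4) — LHS = 4, RHS = -12.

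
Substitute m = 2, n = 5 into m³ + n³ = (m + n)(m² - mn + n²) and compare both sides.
LHS = 2³ + 5³ = 133
RHS = (2 + 5)(2² - 2·5 + 5²) = 133

LHS = RHS: the two sides agree.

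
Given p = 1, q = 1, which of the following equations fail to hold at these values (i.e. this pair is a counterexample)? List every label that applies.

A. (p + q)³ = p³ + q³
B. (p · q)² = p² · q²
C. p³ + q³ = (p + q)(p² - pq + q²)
A

Evaluating each claim at the given values:
A. LHS = 8, RHS = 2 → fails here (LHS ≠ RHS)
B. LHS = 1, RHS = 1 → holds here (LHS = RHS)
C. LHS = 2, RHS = 2 → holds here (LHS = RHS)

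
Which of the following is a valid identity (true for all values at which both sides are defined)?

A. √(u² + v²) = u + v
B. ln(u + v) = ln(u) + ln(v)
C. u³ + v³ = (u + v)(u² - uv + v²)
C

A: fails at (5, 8) — LHS = √(89) ≈ 9.434, RHS = 13.
B: fails at (1, 4) — LHS = ln(5) ≈ 1.609, RHS = ln(4) ≈ 1.386.
C: holds — e.g. at (4, 6), both sides equal 280.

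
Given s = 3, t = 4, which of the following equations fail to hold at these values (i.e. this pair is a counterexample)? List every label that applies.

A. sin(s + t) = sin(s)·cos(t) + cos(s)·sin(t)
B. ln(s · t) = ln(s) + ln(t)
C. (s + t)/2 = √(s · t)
Evaluating each claim at the given values:
A. LHS = sin(7) ≈ 0.657, RHS = sin(3)·cos(4) + sin(4)·cos(3) ≈ 0.657 → holds here (LHS = RHS)
B. LHS = ln(12) ≈ 2.485, RHS = ln(3) + ln(4) ≈ 2.485 → holds here (LHS = RHS)
C. LHS = 7/2, RHS = 2·√(3) ≈ 3.464 → fails here (LHS ≠ RHS)

Answer: C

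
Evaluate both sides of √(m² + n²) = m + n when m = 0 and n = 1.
LHS = √(0² + 1²) = 1
RHS = 0 + 1 = 1

LHS = RHS: the two sides agree.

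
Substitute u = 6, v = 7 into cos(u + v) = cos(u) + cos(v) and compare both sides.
LHS = cos(6 + 7) = cos(13) ≈ 0.9074
RHS = cos(6) + cos(7) ≈ 1.714

LHS ≠ RHS (they differ by about 0.8066), so the equation does not hold here.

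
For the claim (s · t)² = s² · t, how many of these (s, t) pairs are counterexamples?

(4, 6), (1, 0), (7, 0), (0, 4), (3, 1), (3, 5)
2

Testing each pair:
(4, 6): LHS = 576, RHS = 96 → counterexample
(1, 0): LHS = 0, RHS = 0 → satisfies claim
(7, 0): LHS = 0, RHS = 0 → satisfies claim
(0, 4): LHS = 0, RHS = 0 → satisfies claim
(3, 1): LHS = 9, RHS = 9 → satisfies claim
(3, 5): LHS = 225, RHS = 45 → counterexample

That makes 2 counterexamples.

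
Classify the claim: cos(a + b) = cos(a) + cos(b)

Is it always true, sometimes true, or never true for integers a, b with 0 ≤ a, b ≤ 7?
The claim fails for every pair in the range. For instance at (a, b) = (4, 4): LHS = cos(8) ≈ -0.1455, RHS = 2·cos(4) ≈ -1.307.

Answer: Never true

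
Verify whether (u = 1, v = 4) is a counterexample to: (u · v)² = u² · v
Yes

Substituting u = 1, v = 4:
LHS = (1 · 4)² = 16
RHS = 1² · 4 = 4

Since LHS ≠ RHS, this pair disproves the claim.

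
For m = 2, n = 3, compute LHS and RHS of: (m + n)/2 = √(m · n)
LHS = (2 + 3)/2 = 5/2
RHS = √(2 · 3) = √(6) ≈ 2.449

LHS ≠ RHS (they differ by about 0.05051), so the equation does not hold here.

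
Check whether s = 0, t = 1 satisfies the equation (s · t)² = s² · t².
Holds

Substituting s = 0, t = 1:

LHS = (0 · 1)² = 0
RHS = 0² · 1² = 0

LHS = RHS, so the equation holds at this point.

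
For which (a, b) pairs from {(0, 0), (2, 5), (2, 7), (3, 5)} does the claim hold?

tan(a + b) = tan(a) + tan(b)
(0, 0)

Testing each pair:
(0, 0): LHS = 0, RHS = 0 → holds
(2, 5): LHS = tan(7) ≈ 0.8714, RHS = tan(5) + tan(2) ≈ -5.566 → fails
(2, 7): LHS = tan(9) ≈ -0.4523, RHS = tan(2) + tan(7) ≈ -1.314 → fails
(3, 5): LHS = tan(8) ≈ -6.8, RHS = tan(5) + tan(3) ≈ -3.523 → fails

1 of 4 pairs satisfies the claim.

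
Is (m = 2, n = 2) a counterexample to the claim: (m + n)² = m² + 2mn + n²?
No

Substituting m = 2, n = 2:
LHS = (2 + 2)² = 16
RHS = 2² + 2·2·2 + 2² = 16

The sides agree, so this pair does not disprove the claim.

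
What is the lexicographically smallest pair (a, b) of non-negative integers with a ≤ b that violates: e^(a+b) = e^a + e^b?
Substituting (0, 0) into the claim:
LHS = e^(0+0) = 1
RHS = e^0 + e^0 = 2

Since LHS ≠ RHS, this pair disproves the claim, and no lexicographically smaller pair (a ≤ b, non-negative integers) does.

For instance (0, 1) is also a counterexample (LHS = e ≈ 2.718, RHS = 1 + e ≈ 3.718), but it's lexicographically larger.

Answer: (a, b) = (0, 0)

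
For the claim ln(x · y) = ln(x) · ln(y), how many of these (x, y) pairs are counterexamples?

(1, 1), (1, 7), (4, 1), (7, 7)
3

Testing each pair:
(1, 1): LHS = 0, RHS = 0 → satisfies claim
(1, 7): LHS = ln(7) ≈ 1.946, RHS = 0 → counterexample
(4, 1): LHS = ln(4) ≈ 1.386, RHS = 0 → counterexample
(7, 7): LHS = ln(49) ≈ 3.892, RHS = ln(7)² ≈ 3.787 → counterexample

That makes 3 counterexamples.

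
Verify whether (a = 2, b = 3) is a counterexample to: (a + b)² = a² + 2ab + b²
No

Substituting a = 2, b = 3:
LHS = (2 + 3)² = 25
RHS = 2² + 2·2·3 + 3² = 25

The sides agree, so this pair does not disprove the claim.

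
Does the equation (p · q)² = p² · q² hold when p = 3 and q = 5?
Holds

Substituting p = 3, q = 5:

LHS = (3 · 5)² = 225
RHS = 3² · 5² = 225

LHS = RHS, so the equation holds at this point.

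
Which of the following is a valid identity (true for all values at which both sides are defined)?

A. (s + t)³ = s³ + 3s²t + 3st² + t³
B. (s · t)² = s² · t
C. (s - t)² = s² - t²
A

A: holds — e.g. at (4, 5), both sides equal 729.
B: fails at (1, 2) — LHS = 4, RHS = 2.
C: fails at (1, 4) — LHS = 9, RHS = -15.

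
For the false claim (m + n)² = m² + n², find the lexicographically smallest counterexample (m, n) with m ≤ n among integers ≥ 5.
(m, n) = (5, 5)

Substituting (5, 5) into the claim:
LHS = (5 + 5)² = 100
RHS = 5² + 5² = 50

Since LHS ≠ RHS, this pair disproves the claim, and no lexicographically smaller pair (m ≤ n, integers ≥ 5) does.

For instance (9, 12) is also a counterexample (LHS = 441, RHS = 225), but it's lexicographically larger.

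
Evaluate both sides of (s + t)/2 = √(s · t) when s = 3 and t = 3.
LHS = (3 + 3)/2 = 3
RHS = √(3 · 3) = 3

LHS = RHS: the two sides agree.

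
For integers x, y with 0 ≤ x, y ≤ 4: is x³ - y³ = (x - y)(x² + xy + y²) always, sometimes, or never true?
The identity holds for every pair in the range. For instance at (x, y) = (1, 3): both sides equal -26.

Answer: Always true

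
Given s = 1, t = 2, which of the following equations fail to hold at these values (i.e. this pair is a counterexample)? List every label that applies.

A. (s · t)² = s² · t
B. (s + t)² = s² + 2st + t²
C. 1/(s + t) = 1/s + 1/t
A, C

Evaluating each claim at the given values:
A. LHS = 4, RHS = 2 → fails here (LHS ≠ RHS)
B. LHS = 9, RHS = 9 → holds here (LHS = RHS)
C. LHS = 1/3, RHS = 3/2 → fails here (LHS ≠ RHS)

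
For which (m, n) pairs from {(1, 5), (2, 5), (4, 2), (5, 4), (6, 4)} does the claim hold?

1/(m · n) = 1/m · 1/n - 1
Testing each pair:
(1, 5): LHS = 1/5, RHS = -4/5 → fails
(2, 5): LHS = 1/10, RHS = -9/10 → fails
(4, 2): LHS = 1/8, RHS = -7/8 → fails
(5, 4): LHS = 1/20, RHS = -19/20 → fails
(6, 4): LHS = 1/24, RHS = -23/24 → fails

No pair satisfies the claim.

Answer: None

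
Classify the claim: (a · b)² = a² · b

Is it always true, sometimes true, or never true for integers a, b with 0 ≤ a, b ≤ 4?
Sometimes true

It holds at (a, b) = (2, 0) (both sides equal 0), but fails at (a, b) = (1, 3) (LHS = 9, RHS = 3).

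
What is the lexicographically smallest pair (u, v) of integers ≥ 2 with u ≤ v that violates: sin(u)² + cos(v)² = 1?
(u, v) = (2, 3)

At (2, 2): both sides equal 1, so it holds there.

Substituting (2, 3) into the claim:
LHS = sin(2)² + cos(3)² ≈ 1.807
RHS = 1

Since LHS ≠ RHS, this pair disproves the claim, and no lexicographically smaller pair (u ≤ v, integers ≥ 2) does.

For instance (4, 6) is also a counterexample (LHS = sin(4)² + cos(6)² ≈ 1.495, RHS = 1), but it's lexicographically larger.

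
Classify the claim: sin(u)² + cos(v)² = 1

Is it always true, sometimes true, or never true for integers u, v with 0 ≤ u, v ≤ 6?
Sometimes true

It holds at (u, v) = (6, 6) (both sides equal 1), but fails at (u, v) = (1, 5) (LHS = cos(5)² + sin(1)² ≈ 0.7885, RHS = 1).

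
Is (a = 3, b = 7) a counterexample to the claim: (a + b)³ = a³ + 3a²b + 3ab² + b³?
Substituting a = 3, b = 7:
LHS = (3 + 7)³ = 1000
RHS = 3³ + 3·3²·7 + 3·3·7² + 7³ = 1000

The sides agree, so this pair does not disprove the claim.

Answer: No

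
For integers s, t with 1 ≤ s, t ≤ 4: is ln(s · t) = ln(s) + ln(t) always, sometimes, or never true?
The identity holds for every pair in the range. For instance at (s, t) = (3, 3): both sides equal ln(9) ≈ 2.197.

Answer: Always true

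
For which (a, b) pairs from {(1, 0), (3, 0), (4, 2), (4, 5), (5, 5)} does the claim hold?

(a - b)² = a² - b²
Testing each pair:
(1, 0): LHS = 1, RHS = 1 → holds
(3, 0): LHS = 9, RHS = 9 → holds
(4, 2): LHS = 4, RHS = 12 → fails
(4, 5): LHS = 1, RHS = -9 → fails
(5, 5): LHS = 0, RHS = 0 → holds

3 of 5 pairs satisfy the claim.

Answer: (1, 0), (3, 0), (5, 5)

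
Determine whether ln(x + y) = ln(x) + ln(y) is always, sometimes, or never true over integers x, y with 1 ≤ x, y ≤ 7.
Sometimes true

It holds at (x, y) = (2, 2) (both sides equal ln(4) ≈ 1.386), but fails at (x, y) = (1, 5) (LHS = ln(6) ≈ 1.792, RHS = ln(5) ≈ 1.609).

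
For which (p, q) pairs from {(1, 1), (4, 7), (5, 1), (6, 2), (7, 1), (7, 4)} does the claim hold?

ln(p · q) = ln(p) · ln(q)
(1, 1)

Testing each pair:
(1, 1): LHS = 0, RHS = 0 → holds
(4, 7): LHS = ln(28) ≈ 3.332, RHS = ln(4)·ln(7) ≈ 2.698 → fails
(5, 1): LHS = ln(5) ≈ 1.609, RHS = 0 → fails
(6, 2): LHS = ln(12) ≈ 2.485, RHS = ln(2)·ln(6) ≈ 1.242 → fails
(7, 1): LHS = ln(7) ≈ 1.946, RHS = 0 → fails
(7, 4): LHS = ln(28) ≈ 3.332, RHS = ln(4)·ln(7) ≈ 2.698 → fails

1 of 6 pairs satisfies the claim.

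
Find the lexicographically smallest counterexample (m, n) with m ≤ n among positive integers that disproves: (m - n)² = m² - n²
(m, n) = (1, 2)

Substituting (1, 2) into the claim:
LHS = (1 - 2)² = 1
RHS = 1² - 2² = -3

Since LHS ≠ RHS, this pair disproves the claim, and no lexicographically smaller pair (m ≤ n, positive integers) does.

For instance (5, 8) is also a counterexample (LHS = 9, RHS = -39), but it's lexicographically larger.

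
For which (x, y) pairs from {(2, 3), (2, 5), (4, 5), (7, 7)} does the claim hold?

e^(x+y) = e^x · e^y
All pairs

Testing each pair:
(2, 3): LHS = e^5 ≈ 148.4, RHS = e^5 ≈ 148.4 → holds
(2, 5): LHS = e^7 ≈ 1097, RHS = e^7 ≈ 1097 → holds
(4, 5): LHS = e^9 ≈ 8103, RHS = e^9 ≈ 8103 → holds
(7, 7): LHS = e^14 ≈ 1202604.3, RHS = e^14 ≈ 1202604.3 → holds

Every pair satisfies the claim.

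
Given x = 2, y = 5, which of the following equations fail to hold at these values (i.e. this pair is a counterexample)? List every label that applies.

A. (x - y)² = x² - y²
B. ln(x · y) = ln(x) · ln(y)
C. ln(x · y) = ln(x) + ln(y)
Evaluating each claim at the given values:
A. LHS = 9, RHS = -21 → fails here (LHS ≠ RHS)
B. LHS = ln(10) ≈ 2.303, RHS = ln(2)·ln(5) ≈ 1.116 → fails here (LHS ≠ RHS)
C. LHS = ln(10) ≈ 2.303, RHS = ln(2) + ln(5) ≈ 2.303 → holds here (LHS = RHS)

Answer: A, B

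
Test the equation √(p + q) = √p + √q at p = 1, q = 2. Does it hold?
Substituting p = 1, q = 2:

LHS = √(1 + 2) = √(3) ≈ 1.732
RHS = √1 + √2 = 1 + √(2) ≈ 2.414

LHS ≠ RHS, so the equation does not hold at this point.

Answer: Fails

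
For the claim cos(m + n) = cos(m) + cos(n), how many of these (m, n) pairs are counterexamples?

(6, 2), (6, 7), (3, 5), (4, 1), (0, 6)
Testing each pair:
(6, 2): LHS = cos(8) ≈ -0.1455, RHS = cos(2) + cos(6) ≈ 0.544 → counterexample
(6, 7): LHS = cos(13) ≈ 0.9074, RHS = cos(7) + cos(6) ≈ 1.714 → counterexample
(3, 5): LHS = cos(8) ≈ -0.1455, RHS = cos(3) + cos(5) ≈ -0.7063 → counterexample
(4, 1): LHS = cos(5) ≈ 0.2837, RHS = cos(4) + cos(1) ≈ -0.1133 → counterexample
(0, 6): LHS = cos(6) ≈ 0.9602, RHS = cos(6) + 1 ≈ 1.96 → counterexample

That makes 5 counterexamples.

Answer: 5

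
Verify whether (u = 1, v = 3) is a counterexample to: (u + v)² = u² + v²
Substituting u = 1, v = 3:
LHS = (1 + 3)² = 16
RHS = 1² + 3² = 10

Since LHS ≠ RHS, this pair disproves the claim.

Answer: Yes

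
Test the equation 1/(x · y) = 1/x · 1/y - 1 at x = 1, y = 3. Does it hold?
Fails

Substituting x = 1, y = 3:

LHS = 1/(1 · 3) = 1/3
RHS = 1/1 · 1/3 - 1 = -2/3

LHS ≠ RHS, so the equation does not hold at this point.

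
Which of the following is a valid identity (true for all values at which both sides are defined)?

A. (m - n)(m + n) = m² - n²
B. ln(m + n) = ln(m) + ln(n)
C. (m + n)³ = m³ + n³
A

A: holds — e.g. at (1, 4), both sides equal -15.
B: fails at (4, 6) — LHS = ln(10) ≈ 2.303, RHS = ln(4) + ln(6) ≈ 3.178.
C: fails at (1, 1) — LHS = 8, RHS = 2.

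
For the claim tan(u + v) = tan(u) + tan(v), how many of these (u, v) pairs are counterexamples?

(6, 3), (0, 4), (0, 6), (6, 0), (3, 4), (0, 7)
Testing each pair:
(6, 3): LHS = tan(9) ≈ -0.4523, RHS = tan(6) + tan(3) ≈ -0.4336 → counterexample
(0, 4): LHS = tan(4) ≈ 1.158, RHS = tan(4) ≈ 1.158 → satisfies claim
(0, 6): LHS = tan(6) ≈ -0.291, RHS = tan(6) ≈ -0.291 → satisfies claim
(6, 0): LHS = tan(6) ≈ -0.291, RHS = tan(6) ≈ -0.291 → satisfies claim
(3, 4): LHS = tan(7) ≈ 0.8714, RHS = tan(3) + tan(4) ≈ 1.015 → counterexample
(0, 7): LHS = tan(7) ≈ 0.8714, RHS = tan(7) ≈ 0.8714 → satisfies claim

That makes 2 counterexamples.

Answer: 2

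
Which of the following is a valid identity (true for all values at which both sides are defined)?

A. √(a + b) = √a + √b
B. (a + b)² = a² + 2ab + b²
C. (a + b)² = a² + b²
A: fails at (4, 4) — LHS = 2·√(2) ≈ 2.828, RHS = 4.
B: holds — e.g. at (0, 1), both sides equal 1.
C: fails at (3, 7) — LHS = 100, RHS = 58.

Answer: B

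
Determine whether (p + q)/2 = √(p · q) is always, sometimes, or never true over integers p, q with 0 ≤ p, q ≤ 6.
It holds at (p, q) = (3, 3) (both sides equal 3), but fails at (p, q) = (1, 2) (LHS = 3/2, RHS = √(2) ≈ 1.414).

Answer: Sometimes true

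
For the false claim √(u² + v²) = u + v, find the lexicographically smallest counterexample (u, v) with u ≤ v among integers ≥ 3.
Substituting (3, 3) into the claim:
LHS = √(3² + 3²) = 3·√(2) ≈ 4.243
RHS = 3 + 3 = 6

Since LHS ≠ RHS, this pair disproves the claim, and no lexicographically smaller pair (u ≤ v, integers ≥ 3) does.

For instance (8, 9) is also a counterexample (LHS = √(145) ≈ 12.04, RHS = 17), but it's lexicographically larger.

Answer: (u, v) = (3, 3)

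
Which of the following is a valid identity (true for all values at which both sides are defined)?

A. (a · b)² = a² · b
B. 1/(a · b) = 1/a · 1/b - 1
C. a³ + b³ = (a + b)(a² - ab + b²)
C

A: fails at (4, 4) — LHS = 256, RHS = 64.
B: fails at (2, 3) — LHS = 1/6, RHS = -5/6.
C: holds — e.g. at (2, 3), both sides equal 35.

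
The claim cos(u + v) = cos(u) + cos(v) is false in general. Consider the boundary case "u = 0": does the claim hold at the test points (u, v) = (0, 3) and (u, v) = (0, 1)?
At (0, 3): LHS = cos(3) ≈ -0.99 ≠ RHS = cos(3) + 1 ≈ 0.01001
At (0, 1): LHS = cos(1) ≈ 0.5403 ≠ RHS = cos(1) + 1 ≈ 1.54

Answer: No, fails at both test points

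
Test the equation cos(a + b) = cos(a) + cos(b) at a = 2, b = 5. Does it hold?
Fails

Substituting a = 2, b = 5:

LHS = cos(2 + 5) = cos(7) ≈ 0.7539
RHS = cos(2) + cos(5) ≈ -0.1325

LHS ≠ RHS, so the equation does not hold at this point.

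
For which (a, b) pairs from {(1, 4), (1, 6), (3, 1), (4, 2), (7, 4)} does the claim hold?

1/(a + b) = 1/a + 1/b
None

Testing each pair:
(1, 4): LHS = 1/5, RHS = 5/4 → fails
(1, 6): LHS = 1/7, RHS = 7/6 → fails
(3, 1): LHS = 1/4, RHS = 4/3 → fails
(4, 2): LHS = 1/6, RHS = 3/4 → fails
(7, 4): LHS = 1/11, RHS = 11/28 → fails

No pair satisfies the claim.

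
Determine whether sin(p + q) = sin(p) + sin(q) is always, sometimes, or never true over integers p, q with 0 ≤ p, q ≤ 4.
Sometimes true

It holds at (p, q) = (0, 1) (both sides equal sin(1) ≈ 0.8415), but fails at (p, q) = (4, 1) (LHS = sin(5) ≈ -0.9589, RHS = sin(4) + sin(1) ≈ 0.08467).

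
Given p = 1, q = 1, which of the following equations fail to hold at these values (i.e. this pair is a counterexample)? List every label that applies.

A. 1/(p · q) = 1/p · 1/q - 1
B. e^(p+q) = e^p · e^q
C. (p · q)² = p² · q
A

Evaluating each claim at the given values:
A. LHS = 1, RHS = 0 → fails here (LHS ≠ RHS)
B. LHS = e^2 ≈ 7.389, RHS = e^2 ≈ 7.389 → holds here (LHS = RHS)
C. LHS = 1, RHS = 1 → holds here (LHS = RHS)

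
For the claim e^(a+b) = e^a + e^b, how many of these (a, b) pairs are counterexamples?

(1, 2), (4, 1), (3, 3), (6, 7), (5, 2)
5

Testing each pair:
(1, 2): LHS = e^3 ≈ 20.09, RHS = e + e^2 ≈ 10.11 → counterexample
(4, 1): LHS = e^5 ≈ 148.4, RHS = e + e^4 ≈ 57.32 → counterexample
(3, 3): LHS = e^6 ≈ 403.4, RHS = 2·e^3 ≈ 40.17 → counterexample
(6, 7): LHS = e^13 ≈ 442413.4, RHS = e^6 + e^7 ≈ 1500 → counterexample
(5, 2): LHS = e^7 ≈ 1097, RHS = e^2 + e^5 ≈ 155.8 → counterexample

That makes 5 counterexamples.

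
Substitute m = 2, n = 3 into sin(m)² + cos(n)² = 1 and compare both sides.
LHS = sin(2)² + cos(3)² ≈ 1.807
RHS = 1

LHS ≠ RHS (they differ by about 0.8069), so the equation does not hold here.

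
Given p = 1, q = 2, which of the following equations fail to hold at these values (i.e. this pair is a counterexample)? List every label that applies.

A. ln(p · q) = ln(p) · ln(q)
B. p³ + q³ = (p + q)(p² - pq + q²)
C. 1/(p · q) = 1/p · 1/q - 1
Evaluating each claim at the given values:
A. LHS = ln(2) ≈ 0.6931, RHS = 0 → fails here (LHS ≠ RHS)
B. LHS = 9, RHS = 9 → holds here (LHS = RHS)
C. LHS = 1/2, RHS = -1/2 → fails here (LHS ≠ RHS)

Answer: A, C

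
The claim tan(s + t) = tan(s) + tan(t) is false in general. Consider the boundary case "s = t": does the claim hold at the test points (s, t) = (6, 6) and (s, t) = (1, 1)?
No, fails at both test points

At (6, 6): LHS = tan(12) ≈ -0.6359 ≠ RHS = 2·tan(6) ≈ -0.582
At (1, 1): LHS = tan(2) ≈ -2.185 ≠ RHS = 2·tan(1) ≈ 3.115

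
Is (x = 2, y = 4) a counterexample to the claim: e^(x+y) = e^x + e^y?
Substituting x = 2, y = 4:
LHS = e^(2+4) = e^6 ≈ 403.4
RHS = e^2 + e^4 ≈ 61.99

Since LHS ≠ RHS, this pair disproves the claim.

Answer: Yes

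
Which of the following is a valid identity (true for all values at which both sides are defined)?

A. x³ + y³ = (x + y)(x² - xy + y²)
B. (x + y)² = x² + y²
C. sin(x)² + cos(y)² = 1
A

A: holds — e.g. at (1, 5), both sides equal 126.
B: fails at (1, 5) — LHS = 36, RHS = 26.
C: fails at (4, 5) — LHS = cos(5)² + sin(4)² ≈ 0.6532, RHS = 1.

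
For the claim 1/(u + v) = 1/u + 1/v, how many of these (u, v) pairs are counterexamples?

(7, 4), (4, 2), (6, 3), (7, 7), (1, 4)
Testing each pair:
(7, 4): LHS = 1/11, RHS = 11/28 → counterexample
(4, 2): LHS = 1/6, RHS = 3/4 → counterexample
(6, 3): LHS = 1/9, RHS = 1/2 → counterexample
(7, 7): LHS = 1/14, RHS = 2/7 → counterexample
(1, 4): LHS = 1/5, RHS = 5/4 → counterexample

That makes 5 counterexamples.

Answer: 5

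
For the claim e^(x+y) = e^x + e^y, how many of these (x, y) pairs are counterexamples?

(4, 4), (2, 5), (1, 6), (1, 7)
4

Testing each pair:
(4, 4): LHS = e^8 ≈ 2981, RHS = 2·e^4 ≈ 109.2 → counterexample
(2, 5): LHS = e^7 ≈ 1097, RHS = e^2 + e^5 ≈ 155.8 → counterexample
(1, 6): LHS = e^7 ≈ 1097, RHS = e + e^6 ≈ 406.1 → counterexample
(1, 7): LHS = e^8 ≈ 2981, RHS = e + e^7 ≈ 1099 → counterexample

That makes 4 counterexamples.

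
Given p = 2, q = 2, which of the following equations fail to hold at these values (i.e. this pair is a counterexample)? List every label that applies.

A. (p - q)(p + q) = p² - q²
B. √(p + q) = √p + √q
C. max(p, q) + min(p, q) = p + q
B

Evaluating each claim at the given values:
A. LHS = 0, RHS = 0 → holds here (LHS = RHS)
B. LHS = 2, RHS = 2·√(2) ≈ 2.828 → fails here (LHS ≠ RHS)
C. LHS = 4, RHS = 4 → holds here (LHS = RHS)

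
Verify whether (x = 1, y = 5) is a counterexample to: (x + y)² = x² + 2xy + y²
Substituting x = 1, y = 5:
LHS = (1 + 5)² = 36
RHS = 1² + 2·1·5 + 5² = 36

The sides agree, so this pair does not disprove the claim.

Answer: No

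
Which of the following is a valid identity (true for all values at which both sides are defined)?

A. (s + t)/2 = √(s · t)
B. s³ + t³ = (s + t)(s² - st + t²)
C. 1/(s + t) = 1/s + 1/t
A: fails at (3, 5) — LHS = 4, RHS = √(15) ≈ 3.873.
B: holds — e.g. at (1, 2), both sides equal 9.
C: fails at (5, 8) — LHS = 1/13, RHS = 13/40.

Answer: B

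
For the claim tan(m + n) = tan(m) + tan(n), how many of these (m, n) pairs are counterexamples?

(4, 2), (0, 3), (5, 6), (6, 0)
2

Testing each pair:
(4, 2): LHS = tan(6) ≈ -0.291, RHS = tan(2) + tan(4) ≈ -1.027 → counterexample
(0, 3): LHS = tan(3) ≈ -0.1425, RHS = tan(3) ≈ -0.1425 → satisfies claim
(5, 6): LHS = tan(11) ≈ -226, RHS = tan(5) + tan(6) ≈ -3.672 → counterexample
(6, 0): LHS = tan(6) ≈ -0.291, RHS = tan(6) ≈ -0.291 → satisfies claim

That makes 2 counterexamples.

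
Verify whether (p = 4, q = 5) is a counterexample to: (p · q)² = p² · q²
Substituting p = 4, q = 5:
LHS = (4 · 5)² = 400
RHS = 4² · 5² = 400

The sides agree, so this pair does not disprove the claim.

Answer: No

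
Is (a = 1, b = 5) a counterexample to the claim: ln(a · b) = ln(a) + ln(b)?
Substituting a = 1, b = 5:
LHS = ln(1 · 5) = ln(5) ≈ 1.609
RHS = ln(1) + ln(5) = ln(5) ≈ 1.609

The sides agree, so this pair does not disprove the claim.

Answer: No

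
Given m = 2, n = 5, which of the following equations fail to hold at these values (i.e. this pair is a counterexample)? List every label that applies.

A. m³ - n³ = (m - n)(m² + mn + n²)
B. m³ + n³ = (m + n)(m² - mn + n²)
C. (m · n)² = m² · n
C

Evaluating each claim at the given values:
A. LHS = -117, RHS = -117 → holds here (LHS = RHS)
B. LHS = 133, RHS = 133 → holds here (LHS = RHS)
C. LHS = 100, RHS = 20 → fails here (LHS ≠ RHS)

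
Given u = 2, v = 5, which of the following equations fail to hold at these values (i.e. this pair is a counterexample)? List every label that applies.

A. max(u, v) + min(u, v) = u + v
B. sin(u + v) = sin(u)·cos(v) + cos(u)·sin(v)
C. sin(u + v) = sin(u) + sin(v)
Evaluating each claim at the given values:
A. LHS = 7, RHS = 7 → holds here (LHS = RHS)
B. LHS = sin(7) ≈ 0.657, RHS = sin(2)·cos(5) + sin(5)·cos(2) ≈ 0.657 → holds here (LHS = RHS)
C. LHS = sin(7) ≈ 0.657, RHS = sin(5) + sin(2) ≈ -0.04963 → fails here (LHS ≠ RHS)

Answer: C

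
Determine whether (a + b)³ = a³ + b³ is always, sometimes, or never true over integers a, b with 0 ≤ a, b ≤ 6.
It holds at (a, b) = (6, 0) (both sides equal 216), but fails at (a, b) = (4, 2) (LHS = 216, RHS = 72).

Answer: Sometimes true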